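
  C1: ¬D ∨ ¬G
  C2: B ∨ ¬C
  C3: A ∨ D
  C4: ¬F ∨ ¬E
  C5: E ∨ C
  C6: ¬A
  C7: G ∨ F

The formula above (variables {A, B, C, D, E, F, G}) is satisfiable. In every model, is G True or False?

Suppose G = True.
The clause (¬D) is unit, so D = False.
The clause (A) is unit, so A = True.
Now (¬A) is unsatisfied and unit — conflict.
So every satisfying assignment has G = False.

False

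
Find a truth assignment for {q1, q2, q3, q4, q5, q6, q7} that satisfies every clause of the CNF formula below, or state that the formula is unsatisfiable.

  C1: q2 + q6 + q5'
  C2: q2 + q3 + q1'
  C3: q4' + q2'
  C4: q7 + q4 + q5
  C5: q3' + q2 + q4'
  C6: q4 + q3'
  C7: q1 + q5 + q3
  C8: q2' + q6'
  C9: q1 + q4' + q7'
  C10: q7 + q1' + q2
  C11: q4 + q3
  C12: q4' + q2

Branch on q4: set q4 = 0.
(q3') alone gives q3 = 0.
But (q3) is also a unit clause — contradiction.
That branch fails; take q4 = 1 instead.
(q2') alone gives q2 = 0.
But (q2) is also a unit clause — contradiction.
Either choice for q4 ends in contradiction.

UNSATISFIABLE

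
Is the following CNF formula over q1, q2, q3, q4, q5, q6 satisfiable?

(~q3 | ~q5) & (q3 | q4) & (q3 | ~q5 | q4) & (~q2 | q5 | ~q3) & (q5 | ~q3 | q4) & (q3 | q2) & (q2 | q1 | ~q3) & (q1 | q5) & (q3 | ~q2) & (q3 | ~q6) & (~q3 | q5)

No, unsatisfiable

Branch on q3: set q3 = 0.
(q4) alone gives q4 = 1.
(q2) alone gives q2 = 1.
But (~q2) is also a unit clause — contradiction.
Backtrack on q3: now try q3 = 1.
(~q5) alone gives q5 = 0.
But (q5) is also a unit clause — contradiction.
Both values of q3 lead to a conflict.
No assignment satisfies every clause.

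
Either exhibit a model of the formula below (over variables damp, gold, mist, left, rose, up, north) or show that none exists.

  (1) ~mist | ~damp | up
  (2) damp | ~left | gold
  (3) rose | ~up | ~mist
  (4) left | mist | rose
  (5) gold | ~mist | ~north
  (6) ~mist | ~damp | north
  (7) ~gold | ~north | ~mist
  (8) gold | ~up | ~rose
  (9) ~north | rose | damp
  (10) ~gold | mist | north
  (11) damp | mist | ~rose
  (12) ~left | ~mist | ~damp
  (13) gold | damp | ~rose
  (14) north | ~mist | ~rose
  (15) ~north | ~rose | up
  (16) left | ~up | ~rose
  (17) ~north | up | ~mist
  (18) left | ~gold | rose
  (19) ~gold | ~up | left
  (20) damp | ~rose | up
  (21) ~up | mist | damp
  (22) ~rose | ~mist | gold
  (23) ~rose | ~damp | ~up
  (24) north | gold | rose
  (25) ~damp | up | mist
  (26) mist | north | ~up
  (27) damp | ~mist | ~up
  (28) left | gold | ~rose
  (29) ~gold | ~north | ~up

damp ↦ 1, gold ↦ 0, mist ↦ 0, left ↦ 1, rose ↦ 0, up ↦ 1, north ↦ 1

Suppose mist = 0.
Suppose left = 1.
Suppose damp = 1.
(up) alone gives up = 1.
(~rose) alone gives rose = 0.
(north) alone gives north = 1.
(~gold) alone gives gold = 0.
This assignment satisfies each clause.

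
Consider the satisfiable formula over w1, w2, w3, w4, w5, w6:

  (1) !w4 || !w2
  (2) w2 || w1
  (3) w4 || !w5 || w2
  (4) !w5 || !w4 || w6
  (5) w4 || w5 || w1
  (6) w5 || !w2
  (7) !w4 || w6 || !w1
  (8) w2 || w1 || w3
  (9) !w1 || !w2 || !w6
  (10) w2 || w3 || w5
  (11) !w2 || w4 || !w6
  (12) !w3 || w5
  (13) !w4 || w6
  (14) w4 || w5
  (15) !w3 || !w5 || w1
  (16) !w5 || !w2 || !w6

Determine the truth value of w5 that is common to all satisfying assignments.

True

Suppose w5 = false.
From the singleton clause (!w2), w2 = false.
From the singleton clause (w1), w1 = true.
From the singleton clause (w3), w3 = true.
That conflicts with the unit clause (!w3).
So every satisfying assignment has w5 = True.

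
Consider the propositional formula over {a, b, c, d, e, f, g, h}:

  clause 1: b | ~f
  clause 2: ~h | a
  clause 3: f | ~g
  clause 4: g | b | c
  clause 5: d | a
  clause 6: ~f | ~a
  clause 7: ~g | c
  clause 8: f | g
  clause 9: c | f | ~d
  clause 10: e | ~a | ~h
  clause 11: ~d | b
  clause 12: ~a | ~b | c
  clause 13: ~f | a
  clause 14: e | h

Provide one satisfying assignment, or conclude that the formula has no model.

UNSATISFIABLE

Case b = 1:
Case h = 0:
The clause (e) is unit, so e = 1.
Case f = 1:
The clause (~a) is unit, so a = 0.
But (a) is also a unit clause — contradiction.
Undo f and try f = 0.
The clause (~g) is unit, so g = 0.
But (g) is also a unit clause — contradiction.
Both values of f lead to a conflict.
Undo h and try h = 1.
The clause (a) is unit, so a = 1.
The clause (~f) is unit, so f = 0.
The clause (~g) is unit, so g = 0.
But (g) is also a unit clause — contradiction.
Both values of h lead to a conflict.
Undo b and try b = 0.
The clause (~f) is unit, so f = 0.
The clause (~g) is unit, so g = 0.
But (g) is also a unit clause — contradiction.
Both values of b lead to a conflict.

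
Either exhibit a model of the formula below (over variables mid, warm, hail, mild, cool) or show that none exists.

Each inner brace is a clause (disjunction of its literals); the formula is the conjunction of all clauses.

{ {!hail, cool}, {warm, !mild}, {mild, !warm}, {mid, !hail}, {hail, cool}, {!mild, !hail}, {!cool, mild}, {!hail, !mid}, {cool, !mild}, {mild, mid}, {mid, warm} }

mid: false, warm: true, hail: false, mild: true, cool: true

Case hail = false:
(cool) alone gives cool = true.
(mild) alone gives mild = true.
(warm) alone gives warm = true.
No clause remains; mid is free.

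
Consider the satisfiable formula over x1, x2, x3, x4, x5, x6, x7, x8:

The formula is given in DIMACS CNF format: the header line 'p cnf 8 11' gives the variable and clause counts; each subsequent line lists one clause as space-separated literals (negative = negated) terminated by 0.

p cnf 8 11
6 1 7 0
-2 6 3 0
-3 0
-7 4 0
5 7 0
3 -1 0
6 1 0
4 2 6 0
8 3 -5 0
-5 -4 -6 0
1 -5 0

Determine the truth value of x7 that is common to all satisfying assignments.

Suppose x7 = False.
The clause (¬x3) is unit, so x3 = False.
The clause (x5) is unit, so x5 = True.
The clause (¬x1) is unit, so x1 = False.
Now (x1) is unsatisfied and unit — conflict.
So every satisfying assignment has x7 = True.

True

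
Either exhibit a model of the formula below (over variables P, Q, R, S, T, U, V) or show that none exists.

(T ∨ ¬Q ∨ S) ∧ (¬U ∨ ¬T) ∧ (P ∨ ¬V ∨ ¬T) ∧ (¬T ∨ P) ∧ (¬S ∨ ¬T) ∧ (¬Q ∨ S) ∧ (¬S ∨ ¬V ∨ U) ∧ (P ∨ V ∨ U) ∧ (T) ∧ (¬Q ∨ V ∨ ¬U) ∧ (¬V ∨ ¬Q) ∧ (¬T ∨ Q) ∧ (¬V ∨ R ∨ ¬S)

UNSATISFIABLE

(T) alone gives T = True.
(¬U) alone gives U = False.
(P) alone gives P = True.
(¬S) alone gives S = False.
(¬Q) alone gives Q = False.
That conflicts with the unit clause (Q).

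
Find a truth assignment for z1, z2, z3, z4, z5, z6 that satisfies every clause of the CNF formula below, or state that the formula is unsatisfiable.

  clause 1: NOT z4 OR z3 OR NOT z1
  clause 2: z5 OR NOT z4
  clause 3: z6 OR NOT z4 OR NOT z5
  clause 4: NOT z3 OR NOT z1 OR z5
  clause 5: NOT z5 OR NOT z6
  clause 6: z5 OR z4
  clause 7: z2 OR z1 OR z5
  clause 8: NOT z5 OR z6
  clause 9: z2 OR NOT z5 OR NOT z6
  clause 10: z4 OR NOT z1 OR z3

UNSATISFIABLE

Try z5 = true.
(NOT z6) alone gives z6 = false.
Now (z6) is unsatisfied and unit — conflict.
So z5 must be the other value — set z5 = false.
(NOT z4) alone gives z4 = false.
Now (z4) is unsatisfied and unit — conflict.
Either choice for z5 ends in contradiction.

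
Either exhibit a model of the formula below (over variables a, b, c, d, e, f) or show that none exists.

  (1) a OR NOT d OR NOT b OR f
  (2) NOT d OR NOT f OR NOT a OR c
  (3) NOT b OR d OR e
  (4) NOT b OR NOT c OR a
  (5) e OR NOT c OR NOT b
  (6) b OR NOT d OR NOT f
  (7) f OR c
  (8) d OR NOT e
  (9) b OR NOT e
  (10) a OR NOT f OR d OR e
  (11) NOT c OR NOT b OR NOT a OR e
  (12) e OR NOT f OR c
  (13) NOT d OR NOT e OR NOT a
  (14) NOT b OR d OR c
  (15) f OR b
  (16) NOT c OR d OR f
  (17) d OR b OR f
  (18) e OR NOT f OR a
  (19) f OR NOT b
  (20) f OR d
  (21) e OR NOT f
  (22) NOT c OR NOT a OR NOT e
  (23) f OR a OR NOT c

a ↦ false,  b ↦ true,  c ↦ false,  d ↦ true,  e ↦ true,  f ↦ true

Branch on f: set f = true.
Unit clause (e) forces e = true.
Unit clause (d) forces d = true.
Unit clause (b) forces b = true.
Unit clause (NOT a) forces a = false.
Unit clause (NOT c) forces c = false.
Every clause now holds.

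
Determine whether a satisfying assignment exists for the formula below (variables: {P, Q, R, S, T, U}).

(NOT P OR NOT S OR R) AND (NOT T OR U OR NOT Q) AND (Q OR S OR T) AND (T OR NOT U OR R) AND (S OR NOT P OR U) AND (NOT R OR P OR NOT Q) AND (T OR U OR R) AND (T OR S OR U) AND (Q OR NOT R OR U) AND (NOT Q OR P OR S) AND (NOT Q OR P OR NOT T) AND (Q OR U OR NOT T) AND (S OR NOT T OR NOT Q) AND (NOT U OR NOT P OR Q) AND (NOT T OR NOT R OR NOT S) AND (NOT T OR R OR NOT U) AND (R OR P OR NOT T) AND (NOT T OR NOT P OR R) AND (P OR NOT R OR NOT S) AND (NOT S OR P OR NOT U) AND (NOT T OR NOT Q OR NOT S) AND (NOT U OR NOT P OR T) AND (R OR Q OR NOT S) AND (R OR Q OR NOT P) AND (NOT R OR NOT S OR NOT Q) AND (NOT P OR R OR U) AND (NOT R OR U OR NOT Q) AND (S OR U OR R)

Yes, satisfiable

Branch on P: set P = false.
Branch on R: set R = true.
The clause (NOT Q) is unit, so Q = false.
The clause (U) is unit, so U = true.
The clause (NOT S) is unit, so S = false.
The clause (T) is unit, so T = true.
Every clause now holds.
A satisfying assignment: P: false; Q: false; R: true; S: false; T: true; U: true.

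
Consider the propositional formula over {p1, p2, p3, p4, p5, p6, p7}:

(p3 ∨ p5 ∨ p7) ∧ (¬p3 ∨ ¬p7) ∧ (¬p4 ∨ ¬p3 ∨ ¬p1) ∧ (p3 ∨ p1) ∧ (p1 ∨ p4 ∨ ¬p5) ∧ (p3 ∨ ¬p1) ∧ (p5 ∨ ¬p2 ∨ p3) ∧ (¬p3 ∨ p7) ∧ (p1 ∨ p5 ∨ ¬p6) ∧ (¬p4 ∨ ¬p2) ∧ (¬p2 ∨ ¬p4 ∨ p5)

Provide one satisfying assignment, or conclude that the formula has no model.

Branch on p3: set p3 = False.
(p1) alone gives p1 = True.
But (¬p1) is also a unit clause — contradiction.
Backtrack on p3: now try p3 = True.
(¬p7) alone gives p7 = False.
But (p7) is also a unit clause — contradiction.
Either choice for p3 ends in contradiction.

UNSATISFIABLE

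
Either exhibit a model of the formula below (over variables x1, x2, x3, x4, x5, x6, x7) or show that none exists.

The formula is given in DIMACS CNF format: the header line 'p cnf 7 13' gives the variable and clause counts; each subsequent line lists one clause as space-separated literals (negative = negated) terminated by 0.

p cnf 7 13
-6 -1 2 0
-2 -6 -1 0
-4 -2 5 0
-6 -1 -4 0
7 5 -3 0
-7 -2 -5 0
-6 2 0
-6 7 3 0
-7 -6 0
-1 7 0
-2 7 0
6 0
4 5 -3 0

UNSATISFIABLE

From the singleton clause (x6), x6 = True.
From the singleton clause (x2), x2 = True.
From the singleton clause (¬x1), x1 = False.
From the singleton clause (¬x7), x7 = False.
Now (x7) is unsatisfied and unit — conflict.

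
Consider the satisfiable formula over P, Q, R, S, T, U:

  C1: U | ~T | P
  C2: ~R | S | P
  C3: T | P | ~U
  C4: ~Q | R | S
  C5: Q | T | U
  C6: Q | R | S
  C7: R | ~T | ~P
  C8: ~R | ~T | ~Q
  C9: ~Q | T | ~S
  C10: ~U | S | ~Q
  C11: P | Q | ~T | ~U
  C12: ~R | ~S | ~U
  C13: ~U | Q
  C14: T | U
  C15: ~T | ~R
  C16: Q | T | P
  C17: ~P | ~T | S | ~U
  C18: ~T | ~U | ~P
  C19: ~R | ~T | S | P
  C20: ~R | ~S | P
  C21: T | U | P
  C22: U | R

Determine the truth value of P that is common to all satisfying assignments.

False

Suppose P = 1.
Case R = 1:
(~T) alone gives T = 0.
(U) alone gives U = 1.
(~S) alone gives S = 0.
(~Q) alone gives Q = 0.
But (Q) is also a unit clause — contradiction.
Undo R and try R = 0.
(~T) alone gives T = 0.
(U) alone gives U = 1.
(Q) alone gives Q = 1.
(S) alone gives S = 1.
But (~S) is also a unit clause — contradiction.
Neither R = 1 nor R = 0 works.
So every satisfying assignment has P = False.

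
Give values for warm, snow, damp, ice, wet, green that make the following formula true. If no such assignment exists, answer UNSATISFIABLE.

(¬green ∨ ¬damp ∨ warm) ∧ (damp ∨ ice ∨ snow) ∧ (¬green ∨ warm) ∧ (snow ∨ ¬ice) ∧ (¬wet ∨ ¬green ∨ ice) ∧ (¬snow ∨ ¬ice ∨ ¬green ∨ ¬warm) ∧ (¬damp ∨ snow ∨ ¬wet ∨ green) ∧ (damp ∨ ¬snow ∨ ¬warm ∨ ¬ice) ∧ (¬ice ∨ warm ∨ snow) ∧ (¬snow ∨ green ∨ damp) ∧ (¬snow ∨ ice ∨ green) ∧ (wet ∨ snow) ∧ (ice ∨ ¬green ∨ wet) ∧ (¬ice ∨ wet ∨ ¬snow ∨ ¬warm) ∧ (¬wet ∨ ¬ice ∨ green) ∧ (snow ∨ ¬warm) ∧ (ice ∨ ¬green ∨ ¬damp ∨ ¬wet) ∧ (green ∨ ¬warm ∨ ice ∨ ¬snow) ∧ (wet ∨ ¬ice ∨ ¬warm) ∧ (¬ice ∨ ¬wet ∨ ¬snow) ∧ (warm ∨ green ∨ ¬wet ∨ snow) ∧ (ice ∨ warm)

warm: False; snow: True; damp: True; ice: True; wet: False; green: False

Suppose green = False.
Suppose snow = True.
(damp) alone gives damp = True.
(ice) alone gives ice = True.
(¬wet) alone gives wet = False.
(¬warm) alone gives warm = False.
All clauses are satisfied.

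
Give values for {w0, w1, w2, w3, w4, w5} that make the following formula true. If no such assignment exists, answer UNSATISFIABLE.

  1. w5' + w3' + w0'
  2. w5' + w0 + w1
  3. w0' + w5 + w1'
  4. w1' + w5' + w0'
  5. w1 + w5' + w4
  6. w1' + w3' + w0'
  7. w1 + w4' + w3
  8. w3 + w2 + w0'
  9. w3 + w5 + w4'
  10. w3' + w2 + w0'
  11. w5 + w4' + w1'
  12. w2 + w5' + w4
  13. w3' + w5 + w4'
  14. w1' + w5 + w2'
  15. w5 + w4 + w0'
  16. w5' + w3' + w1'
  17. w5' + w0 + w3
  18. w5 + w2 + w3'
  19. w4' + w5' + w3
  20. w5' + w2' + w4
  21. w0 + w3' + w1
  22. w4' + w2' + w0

w0: 0,  w1: 1,  w2: 0,  w3: 0,  w4: 0,  w5: 0

Branch on w5: set w5 = 0.
Branch on w0: set w0 = 0.
Branch on w3: set w3 = 0.
Unit clause (w4') forces w4 = 0.
Branch on w1: set w1 = 1.
Unit clause (w2') forces w2 = 0.
This assignment satisfies each clause.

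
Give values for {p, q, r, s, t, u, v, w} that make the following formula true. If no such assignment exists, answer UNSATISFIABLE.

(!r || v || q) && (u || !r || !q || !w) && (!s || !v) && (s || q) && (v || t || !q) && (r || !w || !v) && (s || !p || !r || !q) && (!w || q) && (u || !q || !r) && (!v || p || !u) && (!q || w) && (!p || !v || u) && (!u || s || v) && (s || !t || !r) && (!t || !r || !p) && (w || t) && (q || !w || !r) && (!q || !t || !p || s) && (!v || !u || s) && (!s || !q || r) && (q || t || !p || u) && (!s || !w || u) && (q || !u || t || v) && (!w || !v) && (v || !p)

p=false; q=false; r=false; s=true; t=true; u=false; v=false; w=false

Suppose s = true.
The clause (!v) is unit, so v = false.
The clause (!p) is unit, so p = false.
Suppose r = false.
The clause (!q) is unit, so q = false.
The clause (!w) is unit, so w = false.
The clause (t) is unit, so t = true.
All clauses hold; u can take either value.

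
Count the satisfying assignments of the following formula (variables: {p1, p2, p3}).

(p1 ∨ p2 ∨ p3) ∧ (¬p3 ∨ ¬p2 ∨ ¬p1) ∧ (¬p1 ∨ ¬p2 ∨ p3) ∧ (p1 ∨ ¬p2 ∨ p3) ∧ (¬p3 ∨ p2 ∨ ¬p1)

There are 2^3 = 8 truth assignments over (p1, p2, p3).
Check each against the 5 clauses (columns in the order p1, p2, p3):
  F F F  ✗ fails (p1 ∨ p2 ∨ p3)
  F F T  ✓ satisfies all
  F T F  ✗ fails (p1 ∨ ¬p2 ∨ p3)
  F T T  ✓ satisfies all
  T F F  ✓ satisfies all
  T F T  ✗ fails (¬p3 ∨ p2 ∨ ¬p1)
  T T F  ✗ fails (¬p1 ∨ ¬p2 ∨ p3)
  T T T  ✗ fails (¬p3 ∨ ¬p2 ∨ ¬p1)
3 of the 8 rows are models.

3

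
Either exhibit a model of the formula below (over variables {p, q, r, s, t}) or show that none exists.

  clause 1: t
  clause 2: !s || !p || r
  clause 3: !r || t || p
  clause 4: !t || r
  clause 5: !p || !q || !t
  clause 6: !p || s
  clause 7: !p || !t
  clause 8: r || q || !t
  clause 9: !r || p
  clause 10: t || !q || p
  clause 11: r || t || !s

(t) alone gives t = true.
(r) alone gives r = true.
(!p) alone gives p = false.
But (p) is also a unit clause — contradiction.

UNSATISFIABLE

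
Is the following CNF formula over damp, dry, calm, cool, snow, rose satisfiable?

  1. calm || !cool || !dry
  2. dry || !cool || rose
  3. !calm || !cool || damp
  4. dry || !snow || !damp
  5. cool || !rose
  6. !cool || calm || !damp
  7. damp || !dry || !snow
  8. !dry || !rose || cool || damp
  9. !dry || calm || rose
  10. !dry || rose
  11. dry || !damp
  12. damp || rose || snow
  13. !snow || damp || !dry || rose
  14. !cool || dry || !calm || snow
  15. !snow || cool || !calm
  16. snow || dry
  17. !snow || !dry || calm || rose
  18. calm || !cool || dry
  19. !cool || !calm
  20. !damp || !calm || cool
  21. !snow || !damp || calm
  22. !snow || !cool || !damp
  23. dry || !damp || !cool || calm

Try cool = false.
(!rose) alone gives rose = false.
(!dry) alone gives dry = false.
(!damp) alone gives damp = false.
(snow) alone gives snow = true.
(!calm) alone gives calm = false.
Every clause now holds.
A satisfying assignment: damp=false; dry=false; calm=false; cool=false; snow=true; rose=false.

Yes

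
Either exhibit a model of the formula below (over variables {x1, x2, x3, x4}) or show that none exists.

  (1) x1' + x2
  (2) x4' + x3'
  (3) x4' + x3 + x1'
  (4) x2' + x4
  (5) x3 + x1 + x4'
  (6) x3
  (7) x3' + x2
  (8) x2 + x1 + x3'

UNSATISFIABLE

The clause (x3) is unit, so x3 = 1.
The clause (x4') is unit, so x4 = 0.
The clause (x2') is unit, so x2 = 0.
Now (x2) is unsatisfied and unit — conflict.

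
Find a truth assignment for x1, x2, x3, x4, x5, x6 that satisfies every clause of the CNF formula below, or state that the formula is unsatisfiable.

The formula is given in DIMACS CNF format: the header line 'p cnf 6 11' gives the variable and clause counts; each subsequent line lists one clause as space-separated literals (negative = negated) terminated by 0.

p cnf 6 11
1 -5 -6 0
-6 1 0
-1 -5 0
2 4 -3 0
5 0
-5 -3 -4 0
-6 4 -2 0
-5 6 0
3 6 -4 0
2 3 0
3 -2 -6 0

From the singleton clause (x5), x5 = True.
From the singleton clause (¬x1), x1 = False.
From the singleton clause (¬x6), x6 = False.
That conflicts with the unit clause (x6).

UNSATISFIABLE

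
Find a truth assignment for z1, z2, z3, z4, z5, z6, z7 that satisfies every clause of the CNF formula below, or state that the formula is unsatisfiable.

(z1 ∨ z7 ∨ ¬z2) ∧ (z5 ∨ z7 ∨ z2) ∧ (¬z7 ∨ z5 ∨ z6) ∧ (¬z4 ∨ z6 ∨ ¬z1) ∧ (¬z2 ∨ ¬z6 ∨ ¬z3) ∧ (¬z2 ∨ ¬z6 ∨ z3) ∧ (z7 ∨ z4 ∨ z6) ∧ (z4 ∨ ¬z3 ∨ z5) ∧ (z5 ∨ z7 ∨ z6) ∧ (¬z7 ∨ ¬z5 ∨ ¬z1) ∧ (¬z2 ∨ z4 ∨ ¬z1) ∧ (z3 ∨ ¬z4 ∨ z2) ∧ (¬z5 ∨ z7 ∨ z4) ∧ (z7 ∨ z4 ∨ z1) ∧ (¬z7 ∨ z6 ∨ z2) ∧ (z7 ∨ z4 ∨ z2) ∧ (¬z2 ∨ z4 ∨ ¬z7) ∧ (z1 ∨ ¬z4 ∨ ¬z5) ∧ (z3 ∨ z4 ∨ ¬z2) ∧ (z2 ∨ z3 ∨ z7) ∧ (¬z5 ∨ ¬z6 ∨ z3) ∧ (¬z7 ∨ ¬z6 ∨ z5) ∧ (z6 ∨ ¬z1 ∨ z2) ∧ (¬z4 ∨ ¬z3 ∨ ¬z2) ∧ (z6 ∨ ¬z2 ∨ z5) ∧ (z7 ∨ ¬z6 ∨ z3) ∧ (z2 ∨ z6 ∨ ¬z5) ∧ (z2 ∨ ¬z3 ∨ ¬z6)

Case z1 = True:
Case z4 = False:
Unit clause (¬z2) forces z2 = False.
Unit clause (z7) forces z7 = True.
Unit clause (¬z5) forces z5 = False.
Unit clause (z6) forces z6 = True.
Now (¬z6) is unsatisfied and unit — conflict.
So z4 must be the other value — set z4 = True.
Unit clause (z6) forces z6 = True.
Case z2 = False:
Unit clause (z3) forces z3 = True.
Now (¬z3) is unsatisfied and unit — conflict.
So z2 must be the other value — set z2 = True.
Unit clause (¬z3) forces z3 = False.
Now (z3) is unsatisfied and unit — conflict.
Neither z2 = True nor z2 = False works.
Neither z4 = True nor z4 = False works.
So z1 must be the other value — set z1 = False.
Case z7 = True:
Case z5 = True:
Unit clause (¬z4) forces z4 = False.
Unit clause (¬z2) forces z2 = False.
Unit clause (z6) forces z6 = True.
Unit clause (z3) forces z3 = True.
Now (¬z3) is unsatisfied and unit — conflict.
So z5 must be the other value — set z5 = False.
Unit clause (z6) forces z6 = True.
Now (¬z6) is unsatisfied and unit — conflict.
Neither z5 = True nor z5 = False works.
So z7 must be the other value — set z7 = False.
Unit clause (¬z2) forces z2 = False.
Unit clause (z5) forces z5 = True.
Unit clause (z4) forces z4 = True.
Now (¬z4) is unsatisfied and unit — conflict.
Neither z7 = True nor z7 = False works.
Neither z1 = True nor z1 = False works.

UNSATISFIABLE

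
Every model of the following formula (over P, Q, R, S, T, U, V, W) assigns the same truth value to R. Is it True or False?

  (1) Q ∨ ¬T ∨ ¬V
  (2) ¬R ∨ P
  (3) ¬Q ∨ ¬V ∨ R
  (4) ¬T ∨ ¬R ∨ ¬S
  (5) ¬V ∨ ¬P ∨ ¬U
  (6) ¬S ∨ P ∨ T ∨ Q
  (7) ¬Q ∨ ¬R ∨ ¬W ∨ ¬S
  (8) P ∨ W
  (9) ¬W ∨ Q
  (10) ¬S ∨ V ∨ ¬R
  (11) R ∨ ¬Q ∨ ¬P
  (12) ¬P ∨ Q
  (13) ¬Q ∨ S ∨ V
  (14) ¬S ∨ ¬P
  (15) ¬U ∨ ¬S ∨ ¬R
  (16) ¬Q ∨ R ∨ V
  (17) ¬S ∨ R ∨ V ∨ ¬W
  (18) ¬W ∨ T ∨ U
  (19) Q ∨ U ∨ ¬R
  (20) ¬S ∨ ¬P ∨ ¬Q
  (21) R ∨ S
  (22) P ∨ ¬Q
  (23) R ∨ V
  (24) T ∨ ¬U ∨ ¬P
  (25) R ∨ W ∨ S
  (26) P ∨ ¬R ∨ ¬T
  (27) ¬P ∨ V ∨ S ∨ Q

True

Suppose R = False.
(S) alone gives S = True.
(¬P) alone gives P = False.
(W) alone gives W = True.
(Q) alone gives Q = True.
Now (¬Q) is unsatisfied and unit — conflict.
So every satisfying assignment has R = True.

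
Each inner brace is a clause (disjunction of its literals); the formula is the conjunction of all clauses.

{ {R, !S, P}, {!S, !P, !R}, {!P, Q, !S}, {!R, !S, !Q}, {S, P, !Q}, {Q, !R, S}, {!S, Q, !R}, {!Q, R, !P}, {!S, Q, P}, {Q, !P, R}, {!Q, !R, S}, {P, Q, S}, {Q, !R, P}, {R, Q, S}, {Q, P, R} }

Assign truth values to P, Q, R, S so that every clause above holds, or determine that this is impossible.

Branch on R: set R = true.
Branch on S: set S = false.
(Q) alone gives Q = true.
That conflicts with the unit clause (!Q).
Undo S and try S = true.
(!P) alone gives P = false.
(!Q) alone gives Q = false.
That conflicts with the unit clause (Q).
Both values of S lead to a conflict.
Undo R and try R = false.
Branch on S: set S = false.
(Q) alone gives Q = true.
(P) alone gives P = true.
That conflicts with the unit clause (!P).
Undo S and try S = true.
(P) alone gives P = true.
(Q) alone gives Q = true.
That conflicts with the unit clause (!Q).
Both values of S lead to a conflict.
Both values of R lead to a conflict.

UNSATISFIABLE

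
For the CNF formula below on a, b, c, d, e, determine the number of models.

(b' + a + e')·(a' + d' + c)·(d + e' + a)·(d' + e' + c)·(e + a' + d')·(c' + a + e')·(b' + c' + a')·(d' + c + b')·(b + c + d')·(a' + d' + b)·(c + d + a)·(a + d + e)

8

There are 2^5 = 32 truth assignments over (a, b, c, d, e).
Split on a. With a = 1, the clauses containing a are satisfied and a' drops from the rest; 6 of the 2^4 = 16 assignments to the other variables satisfy what remains.
With a = 0, by the same count on the reduced clause set, 2 assignments work.
(One model: a=F, b=F, c=T, d=T, e=F.)
Total: 6 + 2 = 8.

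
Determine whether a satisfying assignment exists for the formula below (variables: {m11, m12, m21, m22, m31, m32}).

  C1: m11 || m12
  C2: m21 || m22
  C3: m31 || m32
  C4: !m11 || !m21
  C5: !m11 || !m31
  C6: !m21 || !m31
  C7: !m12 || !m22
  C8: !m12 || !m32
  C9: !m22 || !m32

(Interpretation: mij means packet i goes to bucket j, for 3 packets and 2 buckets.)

No, unsatisfiable

Try m11 = true.
From the singleton clause (!m21), m21 = false.
From the singleton clause (m22), m22 = true.
From the singleton clause (!m31), m31 = false.
From the singleton clause (m32), m32 = true.
That conflicts with the unit clause (!m32).
That branch fails; take m11 = false instead.
From the singleton clause (m12), m12 = true.
From the singleton clause (!m22), m22 = false.
From the singleton clause (m21), m21 = true.
From the singleton clause (!m31), m31 = false.
From the singleton clause (m32), m32 = true.
That conflicts with the unit clause (!m32).
Both values of m11 lead to a conflict.
No assignment satisfies every clause.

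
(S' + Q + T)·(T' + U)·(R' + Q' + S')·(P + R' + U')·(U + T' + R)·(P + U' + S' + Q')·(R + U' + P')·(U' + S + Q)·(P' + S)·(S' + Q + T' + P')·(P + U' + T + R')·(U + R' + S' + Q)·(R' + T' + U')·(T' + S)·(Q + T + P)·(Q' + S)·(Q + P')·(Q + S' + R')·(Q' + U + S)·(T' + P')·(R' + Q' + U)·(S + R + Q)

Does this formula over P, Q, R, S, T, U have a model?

Branch on T: set T = 1.
(U) alone gives U = 1.
(R') alone gives R = 0.
(P') alone gives P = 0.
(S) alone gives S = 1.
(Q') alone gives Q = 0.
Every clause now holds.
A satisfying assignment: P=0,  Q=0,  R=0,  S=1,  T=1,  U=1.

Satisfiable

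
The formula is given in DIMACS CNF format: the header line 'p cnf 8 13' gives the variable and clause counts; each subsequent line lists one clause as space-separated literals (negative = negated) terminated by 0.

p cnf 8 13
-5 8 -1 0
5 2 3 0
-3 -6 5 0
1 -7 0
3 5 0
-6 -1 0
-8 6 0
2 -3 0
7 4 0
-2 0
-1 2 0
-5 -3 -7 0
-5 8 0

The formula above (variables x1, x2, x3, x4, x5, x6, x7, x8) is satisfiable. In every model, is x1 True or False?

Suppose x1 = True.
The clause (¬x6) is unit, so x6 = False.
The clause (¬x8) is unit, so x8 = False.
The clause (¬x5) is unit, so x5 = False.
The clause (x3) is unit, so x3 = True.
The clause (x2) is unit, so x2 = True.
That conflicts with the unit clause (¬x2).
So every satisfying assignment has x1 = False.

False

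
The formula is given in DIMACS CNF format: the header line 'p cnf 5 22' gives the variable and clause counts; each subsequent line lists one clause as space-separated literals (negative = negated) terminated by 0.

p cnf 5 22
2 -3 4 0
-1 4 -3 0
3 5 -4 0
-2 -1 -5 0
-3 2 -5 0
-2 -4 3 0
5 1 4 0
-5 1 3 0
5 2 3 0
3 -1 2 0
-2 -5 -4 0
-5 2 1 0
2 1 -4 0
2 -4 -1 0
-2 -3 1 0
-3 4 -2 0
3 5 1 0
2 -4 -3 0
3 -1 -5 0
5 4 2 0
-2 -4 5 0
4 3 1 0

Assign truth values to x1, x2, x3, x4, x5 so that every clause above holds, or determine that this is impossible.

x1=True,  x2=True,  x3=False,  x4=False,  x5=False

Try x2 = True.
Try x1 = True.
The clause (¬x5) is unit, so x5 = False.
The clause (¬x4) is unit, so x4 = False.
The clause (¬x3) is unit, so x3 = False.
All clauses are satisfied.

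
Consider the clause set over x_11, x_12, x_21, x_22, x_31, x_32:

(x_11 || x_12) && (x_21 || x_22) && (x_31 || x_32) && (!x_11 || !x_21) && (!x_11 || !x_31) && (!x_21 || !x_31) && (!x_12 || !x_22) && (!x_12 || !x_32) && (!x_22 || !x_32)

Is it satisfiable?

No, unsatisfiable

Case x_11 = true:
(!x_21) alone gives x_21 = false.
(x_22) alone gives x_22 = true.
(!x_31) alone gives x_31 = false.
(x_32) alone gives x_32 = true.
Now (!x_32) is unsatisfied and unit — conflict.
That branch fails; take x_11 = false instead.
(x_12) alone gives x_12 = true.
(!x_22) alone gives x_22 = false.
(x_21) alone gives x_21 = true.
(!x_31) alone gives x_31 = false.
(x_32) alone gives x_32 = true.
Now (!x_32) is unsatisfied and unit — conflict.
Both values of x_11 lead to a conflict.
No assignment satisfies every clause.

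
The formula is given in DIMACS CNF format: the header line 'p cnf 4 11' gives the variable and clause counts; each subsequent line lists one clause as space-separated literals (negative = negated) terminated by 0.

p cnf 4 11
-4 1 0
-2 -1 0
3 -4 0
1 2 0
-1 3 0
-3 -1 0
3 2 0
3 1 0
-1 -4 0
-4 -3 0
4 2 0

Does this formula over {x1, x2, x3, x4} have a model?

Branch on x4: set x4 = False.
Unit clause (x2) forces x2 = True.
Unit clause (¬x1) forces x1 = False.
Unit clause (x3) forces x3 = True.
This assignment satisfies each clause.
A satisfying assignment: x1 ↦ False,  x2 ↦ True,  x3 ↦ True,  x4 ↦ False.

Yes, satisfiable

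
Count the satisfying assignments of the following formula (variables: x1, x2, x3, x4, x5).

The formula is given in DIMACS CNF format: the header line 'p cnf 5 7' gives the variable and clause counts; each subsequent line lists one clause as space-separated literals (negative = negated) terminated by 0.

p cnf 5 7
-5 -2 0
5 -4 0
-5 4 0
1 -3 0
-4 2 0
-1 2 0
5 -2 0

There are 2^5 = 32 truth assignments over (x1, x2, x3, x4, x5).
Split on x3. With x3 = True, the clauses containing x3 are satisfied and ¬x3 drops from the rest; 0 of the 2^4 = 16 assignments to the other variables satisfy what remains.
With x3 = False, by the same count on the reduced clause set, 1 assignment works.
Total: 0 + 1 = 1.

1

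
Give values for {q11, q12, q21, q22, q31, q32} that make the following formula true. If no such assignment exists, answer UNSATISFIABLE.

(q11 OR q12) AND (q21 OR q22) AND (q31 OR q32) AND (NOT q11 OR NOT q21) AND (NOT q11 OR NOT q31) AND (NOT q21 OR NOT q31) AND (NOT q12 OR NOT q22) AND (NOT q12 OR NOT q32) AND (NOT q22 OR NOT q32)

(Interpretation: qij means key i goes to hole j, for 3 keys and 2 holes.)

UNSATISFIABLE

Try q11 = true.
Unit clause (NOT q21) forces q21 = false.
Unit clause (q22) forces q22 = true.
Unit clause (NOT q31) forces q31 = false.
Unit clause (q32) forces q32 = true.
But (NOT q32) is also a unit clause — contradiction.
Backtrack on q11: now try q11 = false.
Unit clause (q12) forces q12 = true.
Unit clause (NOT q22) forces q22 = false.
Unit clause (q21) forces q21 = true.
Unit clause (NOT q31) forces q31 = false.
Unit clause (q32) forces q32 = true.
But (NOT q32) is also a unit clause — contradiction.
Both values of q11 lead to a conflict.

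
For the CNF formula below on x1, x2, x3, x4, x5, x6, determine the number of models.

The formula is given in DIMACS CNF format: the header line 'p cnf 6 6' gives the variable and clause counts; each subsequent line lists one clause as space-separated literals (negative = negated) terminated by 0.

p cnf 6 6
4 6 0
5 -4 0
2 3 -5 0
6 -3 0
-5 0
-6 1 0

4

There are 2^6 = 64 truth assignments over (x1, x2, x3, x4, x5, x6).
Split on x2. With x2 = True, the clauses containing x2 are satisfied and ¬x2 drops from the rest; 2 of the 2^5 = 32 assignments to the other variables satisfy what remains.
With x2 = False, by the same count on the reduced clause set, 2 assignments work.
Total: 2 + 2 = 4.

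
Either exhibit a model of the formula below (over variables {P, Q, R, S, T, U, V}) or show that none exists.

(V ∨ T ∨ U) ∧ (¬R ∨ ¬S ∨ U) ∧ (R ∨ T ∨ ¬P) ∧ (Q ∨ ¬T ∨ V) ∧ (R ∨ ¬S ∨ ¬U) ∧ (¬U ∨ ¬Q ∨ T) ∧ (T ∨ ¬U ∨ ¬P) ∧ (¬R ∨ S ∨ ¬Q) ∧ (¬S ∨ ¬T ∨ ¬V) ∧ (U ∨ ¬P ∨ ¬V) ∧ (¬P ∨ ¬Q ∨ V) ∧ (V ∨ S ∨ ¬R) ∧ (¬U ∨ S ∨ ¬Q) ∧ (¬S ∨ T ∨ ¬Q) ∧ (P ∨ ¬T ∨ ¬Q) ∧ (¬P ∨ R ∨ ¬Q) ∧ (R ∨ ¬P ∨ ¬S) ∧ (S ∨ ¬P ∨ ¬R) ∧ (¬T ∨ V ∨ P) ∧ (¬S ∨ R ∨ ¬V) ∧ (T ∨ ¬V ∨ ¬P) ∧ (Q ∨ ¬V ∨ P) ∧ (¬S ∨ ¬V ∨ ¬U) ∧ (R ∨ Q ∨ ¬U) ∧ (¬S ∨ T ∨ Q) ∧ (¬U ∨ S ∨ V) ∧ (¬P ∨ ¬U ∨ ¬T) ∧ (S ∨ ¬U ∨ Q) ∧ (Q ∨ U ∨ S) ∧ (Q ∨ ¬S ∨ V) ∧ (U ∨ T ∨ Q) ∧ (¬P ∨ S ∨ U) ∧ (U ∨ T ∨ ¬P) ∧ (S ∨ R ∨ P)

UNSATISFIABLE

Branch on V: set V = True.
Branch on S: set S = False.
Branch on R: set R = False.
The clause (P) is unit, so P = True.
The clause (T) is unit, so T = True.
The clause (U) is unit, so U = True.
But (¬U) is also a unit clause — contradiction.
So R must be the other value — set R = True.
The clause (¬Q) is unit, so Q = False.
The clause (¬P) is unit, so P = False.
But (P) is also a unit clause — contradiction.
Neither R = True nor R = False works.
So S must be the other value — set S = True.
The clause (¬T) is unit, so T = False.
The clause (¬Q) is unit, so Q = False.
But (Q) is also a unit clause — contradiction.
Neither S = True nor S = False works.
So V must be the other value — set V = False.
Branch on T: set T = True.
The clause (Q) is unit, so Q = True.
The clause (¬P) is unit, so P = False.
But (P) is also a unit clause — contradiction.
So T must be the other value — set T = False.
The clause (U) is unit, so U = True.
The clause (¬Q) is unit, so Q = False.
The clause (¬P) is unit, so P = False.
The clause (R) is unit, so R = True.
The clause (S) is unit, so S = True.
But (¬S) is also a unit clause — contradiction.
Neither T = True nor T = False works.
Neither V = True nor V = False works.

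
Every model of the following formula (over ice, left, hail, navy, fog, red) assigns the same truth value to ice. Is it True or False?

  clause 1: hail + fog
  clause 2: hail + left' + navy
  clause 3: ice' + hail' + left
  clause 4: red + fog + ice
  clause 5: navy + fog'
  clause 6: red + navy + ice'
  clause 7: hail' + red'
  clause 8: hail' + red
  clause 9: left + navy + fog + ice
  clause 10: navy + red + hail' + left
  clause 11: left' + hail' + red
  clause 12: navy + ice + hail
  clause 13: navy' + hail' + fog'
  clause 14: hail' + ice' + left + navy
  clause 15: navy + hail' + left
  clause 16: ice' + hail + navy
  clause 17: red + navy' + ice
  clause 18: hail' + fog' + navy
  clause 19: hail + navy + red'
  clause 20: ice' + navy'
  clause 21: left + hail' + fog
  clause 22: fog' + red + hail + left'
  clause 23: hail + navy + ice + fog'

False

Suppose ice = 1.
Unit clause (navy') forces navy = 0.
Unit clause (fog') forces fog = 0.
Unit clause (hail) forces hail = 1.
Unit clause (left) forces left = 1.
Unit clause (red) forces red = 1.
That conflicts with the unit clause (red').
So every satisfying assignment has ice = False.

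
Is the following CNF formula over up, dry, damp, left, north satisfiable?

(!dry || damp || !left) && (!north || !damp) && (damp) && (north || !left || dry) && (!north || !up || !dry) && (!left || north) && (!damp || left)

From the singleton clause (damp), damp = true.
From the singleton clause (!north), north = false.
From the singleton clause (!left), left = false.
But (left) is also a unit clause — contradiction.
No assignment satisfies every clause.

Unsatisfiable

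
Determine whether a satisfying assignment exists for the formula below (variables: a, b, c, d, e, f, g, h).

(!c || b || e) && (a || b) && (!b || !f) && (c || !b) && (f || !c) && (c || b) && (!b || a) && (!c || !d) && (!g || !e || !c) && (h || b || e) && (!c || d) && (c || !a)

Case a = true:
Unit clause (c) forces c = true.
Unit clause (f) forces f = true.
Unit clause (!b) forces b = false.
Unit clause (e) forces e = true.
Unit clause (!d) forces d = false.
That conflicts with the unit clause (d).
So a must be the other value — set a = false.
Unit clause (b) forces b = true.
That conflicts with the unit clause (!b).
Neither a = true nor a = false works.
No assignment satisfies every clause.

No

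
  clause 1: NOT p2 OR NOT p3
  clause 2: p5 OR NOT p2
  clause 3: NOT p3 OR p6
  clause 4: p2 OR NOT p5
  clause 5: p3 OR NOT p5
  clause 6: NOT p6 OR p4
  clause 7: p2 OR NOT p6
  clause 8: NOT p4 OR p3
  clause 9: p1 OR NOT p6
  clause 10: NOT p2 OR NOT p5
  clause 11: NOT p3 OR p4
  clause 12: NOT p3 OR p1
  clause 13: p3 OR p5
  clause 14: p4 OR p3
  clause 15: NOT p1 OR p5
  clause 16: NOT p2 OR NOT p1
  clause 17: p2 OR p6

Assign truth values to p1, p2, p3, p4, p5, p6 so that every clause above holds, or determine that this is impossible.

UNSATISFIABLE

Suppose p2 = false.
The clause (NOT p5) is unit, so p5 = false.
The clause (NOT p6) is unit, so p6 = false.
That conflicts with the unit clause (p6).
So p2 must be the other value — set p2 = true.
The clause (NOT p3) is unit, so p3 = false.
The clause (p5) is unit, so p5 = true.
That conflicts with the unit clause (NOT p5).
Either choice for p2 ends in contradiction.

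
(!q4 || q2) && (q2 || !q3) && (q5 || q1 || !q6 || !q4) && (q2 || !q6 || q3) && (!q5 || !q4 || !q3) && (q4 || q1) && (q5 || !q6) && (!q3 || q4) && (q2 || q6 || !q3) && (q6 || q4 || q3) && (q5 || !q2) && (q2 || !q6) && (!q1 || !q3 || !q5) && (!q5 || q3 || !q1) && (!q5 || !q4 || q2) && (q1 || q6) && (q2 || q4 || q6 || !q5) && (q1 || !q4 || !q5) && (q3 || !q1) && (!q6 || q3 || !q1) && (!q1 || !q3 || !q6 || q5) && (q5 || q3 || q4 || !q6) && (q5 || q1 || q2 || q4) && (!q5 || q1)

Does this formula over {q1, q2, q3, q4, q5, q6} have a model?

No, unsatisfiable

Suppose q4 = false.
From the singleton clause (q1), q1 = true.
From the singleton clause (!q3), q3 = false.
That conflicts with the unit clause (q3).
So q4 must be the other value — set q4 = true.
From the singleton clause (q2), q2 = true.
From the singleton clause (q5), q5 = true.
From the singleton clause (!q3), q3 = false.
From the singleton clause (!q1), q1 = false.
That conflicts with the unit clause (q1).
Neither q4 = true nor q4 = false works.
No assignment satisfies every clause.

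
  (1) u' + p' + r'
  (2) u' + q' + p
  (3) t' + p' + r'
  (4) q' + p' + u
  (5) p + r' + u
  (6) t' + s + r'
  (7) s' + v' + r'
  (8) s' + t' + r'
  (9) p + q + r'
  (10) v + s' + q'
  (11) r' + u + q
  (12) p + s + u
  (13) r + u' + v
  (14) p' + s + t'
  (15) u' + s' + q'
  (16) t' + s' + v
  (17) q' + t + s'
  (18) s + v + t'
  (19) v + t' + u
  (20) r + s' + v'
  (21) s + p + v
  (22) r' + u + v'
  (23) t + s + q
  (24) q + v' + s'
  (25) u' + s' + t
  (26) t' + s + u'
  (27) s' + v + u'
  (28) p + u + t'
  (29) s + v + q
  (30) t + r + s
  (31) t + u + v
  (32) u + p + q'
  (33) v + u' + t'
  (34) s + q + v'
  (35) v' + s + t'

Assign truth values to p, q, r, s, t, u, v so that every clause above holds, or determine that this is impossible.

UNSATISFIABLE

Try u = 0.
Try q = 0.
The clause (r') is unit, so r = 0.
Try p = 1.
Try s = 1.
The clause (v') is unit, so v = 0.
The clause (t') is unit, so t = 0.
Now (t) is unsatisfied and unit — conflict.
So s must be the other value — set s = 0.
The clause (t') is unit, so t = 0.
Now (t) is unsatisfied and unit — conflict.
Either choice for s ends in contradiction.
So p must be the other value — set p = 0.
The clause (s) is unit, so s = 1.
The clause (v') is unit, so v = 0.
The clause (t') is unit, so t = 0.
Now (t) is unsatisfied and unit — conflict.
Either choice for p ends in contradiction.
So q must be the other value — set q = 1.
The clause (p') is unit, so p = 0.
Now (p) is unsatisfied and unit — conflict.
Either choice for q ends in contradiction.
So u must be the other value — set u = 1.
Try p = 0.
The clause (q') is unit, so q = 0.
The clause (r') is unit, so r = 0.
The clause (v) is unit, so v = 1.
The clause (s') is unit, so s = 0.
Now (s) is unsatisfied and unit — conflict.
So p must be the other value — set p = 1.
The clause (r') is unit, so r = 0.
The clause (v) is unit, so v = 1.
The clause (s') is unit, so s = 0.
The clause (t') is unit, so t = 0.
Now (t) is unsatisfied and unit — conflict.
Either choice for p ends in contradiction.
Either choice for u ends in contradiction.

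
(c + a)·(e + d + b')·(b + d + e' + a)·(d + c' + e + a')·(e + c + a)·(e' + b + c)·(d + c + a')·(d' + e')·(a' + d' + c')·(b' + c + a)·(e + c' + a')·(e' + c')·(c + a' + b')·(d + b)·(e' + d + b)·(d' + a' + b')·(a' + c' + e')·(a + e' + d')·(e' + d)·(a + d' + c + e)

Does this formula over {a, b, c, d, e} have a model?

Yes, satisfiable

Try c = 1.
From the singleton clause (e'), e = 0.
From the singleton clause (a'), a = 0.
Try d = 1.
All clauses hold; b can take either value.
A satisfying assignment: a ↦ 0; b ↦ 1; c ↦ 1; d ↦ 1; e ↦ 0.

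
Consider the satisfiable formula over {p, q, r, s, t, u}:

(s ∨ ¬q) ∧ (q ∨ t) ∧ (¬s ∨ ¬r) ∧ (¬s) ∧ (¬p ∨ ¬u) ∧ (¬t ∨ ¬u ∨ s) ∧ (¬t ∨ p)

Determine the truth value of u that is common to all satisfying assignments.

Suppose u = True.
The clause (¬s) is unit, so s = False.
The clause (¬q) is unit, so q = False.
The clause (t) is unit, so t = True.
Now (¬t) is unsatisfied and unit — conflict.
So every satisfying assignment has u = False.

False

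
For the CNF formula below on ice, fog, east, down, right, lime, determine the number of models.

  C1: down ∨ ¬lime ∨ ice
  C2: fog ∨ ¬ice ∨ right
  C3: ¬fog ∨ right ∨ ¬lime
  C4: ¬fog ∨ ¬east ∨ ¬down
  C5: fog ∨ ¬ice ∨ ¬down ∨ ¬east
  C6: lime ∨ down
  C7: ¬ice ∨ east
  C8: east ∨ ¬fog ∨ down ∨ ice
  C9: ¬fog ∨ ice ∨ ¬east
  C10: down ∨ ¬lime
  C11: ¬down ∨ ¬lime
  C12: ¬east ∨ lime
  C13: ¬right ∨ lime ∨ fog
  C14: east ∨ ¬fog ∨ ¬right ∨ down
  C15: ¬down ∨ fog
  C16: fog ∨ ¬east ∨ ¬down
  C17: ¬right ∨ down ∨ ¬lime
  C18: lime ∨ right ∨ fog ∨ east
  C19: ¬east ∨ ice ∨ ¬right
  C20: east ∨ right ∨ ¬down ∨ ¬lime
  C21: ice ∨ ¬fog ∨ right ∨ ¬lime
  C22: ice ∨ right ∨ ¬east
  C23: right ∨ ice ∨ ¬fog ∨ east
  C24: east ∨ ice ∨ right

1

There are 2^6 = 64 truth assignments over (ice, fog, east, down, right, lime).
Split on lime. With lime = True, the clauses containing lime are satisfied and ¬lime drops from the rest; 0 of the 2^5 = 32 assignments to the other variables satisfy what remains.
With lime = False, by the same count on the reduced clause set, 1 assignment works.
(One model: ice=F, fog=T, east=F, down=T, right=T, lime=F.)
Total: 0 + 1 = 1.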